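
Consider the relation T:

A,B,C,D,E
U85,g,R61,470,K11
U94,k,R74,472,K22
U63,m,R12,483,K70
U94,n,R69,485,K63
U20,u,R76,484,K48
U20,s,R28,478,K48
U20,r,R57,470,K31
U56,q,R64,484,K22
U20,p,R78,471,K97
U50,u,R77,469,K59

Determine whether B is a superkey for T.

Two distinct rows share B=u, so B does not determine every attribute — not a superkey.

No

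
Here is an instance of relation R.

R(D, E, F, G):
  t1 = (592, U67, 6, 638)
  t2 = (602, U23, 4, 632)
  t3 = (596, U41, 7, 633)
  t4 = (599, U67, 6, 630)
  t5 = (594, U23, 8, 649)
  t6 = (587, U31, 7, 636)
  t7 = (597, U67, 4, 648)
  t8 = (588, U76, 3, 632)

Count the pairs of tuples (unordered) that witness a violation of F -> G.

F=6: violating pairs (1,4) — 1 pair.
F=4: violating pairs (2,7) — 1 pair.
F=7: violating pairs (3,6) — 1 pair.

3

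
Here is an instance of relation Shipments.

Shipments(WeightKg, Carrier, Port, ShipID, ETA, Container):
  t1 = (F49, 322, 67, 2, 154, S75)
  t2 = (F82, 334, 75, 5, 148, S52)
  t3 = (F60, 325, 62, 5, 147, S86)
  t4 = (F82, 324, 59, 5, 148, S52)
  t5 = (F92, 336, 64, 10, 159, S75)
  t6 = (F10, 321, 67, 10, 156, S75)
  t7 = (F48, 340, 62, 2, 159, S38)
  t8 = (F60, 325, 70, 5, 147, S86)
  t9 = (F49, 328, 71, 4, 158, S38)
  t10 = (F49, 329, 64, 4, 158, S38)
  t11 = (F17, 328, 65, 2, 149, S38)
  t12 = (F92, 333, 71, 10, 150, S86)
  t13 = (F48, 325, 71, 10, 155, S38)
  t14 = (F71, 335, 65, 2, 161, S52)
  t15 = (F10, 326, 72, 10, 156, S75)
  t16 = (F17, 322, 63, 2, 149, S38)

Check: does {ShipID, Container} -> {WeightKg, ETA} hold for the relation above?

(ShipID=2, Container=S75): row 1 → {WeightKg,ETA} = (F49, 154) ✓
(ShipID=5, Container=S52): rows 2, 4 → {WeightKg,ETA} = (F82, 148), (F82, 148) ✓
(ShipID=5, Container=S86): rows 3, 8 → {WeightKg,ETA} = (F60, 147), (F60, 147) ✓
(ShipID=10, Container=S75): rows 5, 6, 15 → {WeightKg,ETA} takes values {(F92, 159), (F10, 156)} — violation
(ShipID=2, Container=S38): rows 7, 11, 16 → {WeightKg,ETA} takes values {(F48, 159), (F17, 149)} — violation
(ShipID=4, Container=S38): rows 9, 10 → {WeightKg,ETA} = (F49, 158), (F49, 158) ✓
(ShipID=10, Container=S86): row 12 → {WeightKg,ETA} = (F92, 150) ✓
(ShipID=10, Container=S38): row 13 → {WeightKg,ETA} = (F48, 155) ✓
(ShipID=2, Container=S52): row 14 → {WeightKg,ETA} = (F71, 161) ✓
Two rows agree on {ShipID, Container} but differ on {WeightKg, ETA}, so {ShipID, Container} -> {WeightKg, ETA} does not hold.

No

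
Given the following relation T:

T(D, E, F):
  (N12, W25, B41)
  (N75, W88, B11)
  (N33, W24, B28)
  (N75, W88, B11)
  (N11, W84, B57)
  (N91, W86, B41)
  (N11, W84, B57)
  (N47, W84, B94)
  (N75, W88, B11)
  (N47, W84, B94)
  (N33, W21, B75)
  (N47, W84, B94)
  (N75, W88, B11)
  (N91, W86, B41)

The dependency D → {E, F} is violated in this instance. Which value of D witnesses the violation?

N33

D=N12: 1 row → {E,F} = (W25, B41) ✓
D=N75: 4 rows → {E,F} = (W88, B11), (W88, B11), (W88, B11), (W88, B11) ✓
D=N33: 2 rows → {E,F} takes values {(W24, B28), (W21, B75)} — violation
D=N11: 2 rows → {E,F} = (W84, B57), (W84, B57) ✓
D=N91: 2 rows → {E,F} = (W86, B41), (W86, B41) ✓
D=N47: 3 rows → {E,F} = (W84, B94), (W84, B94), (W84, B94) ✓
The only D value with inconsistent RHS is D=N33.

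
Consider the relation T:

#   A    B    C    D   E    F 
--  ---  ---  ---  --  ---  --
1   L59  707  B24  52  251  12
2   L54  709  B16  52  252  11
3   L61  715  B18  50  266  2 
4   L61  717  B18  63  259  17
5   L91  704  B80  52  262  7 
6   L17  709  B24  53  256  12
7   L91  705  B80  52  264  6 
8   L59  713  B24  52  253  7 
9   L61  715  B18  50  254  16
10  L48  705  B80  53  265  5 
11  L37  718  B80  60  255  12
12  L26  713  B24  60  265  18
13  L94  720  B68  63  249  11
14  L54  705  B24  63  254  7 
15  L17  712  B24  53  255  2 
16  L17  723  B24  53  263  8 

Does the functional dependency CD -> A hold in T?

Yes

(C=B24, D=52): rows 1, 8 → A = L59, L59 ✓
(C=B16, D=52): row 2 → A = L54 ✓
(C=B18, D=50): rows 3, 9 → A = L61, L61 ✓
(C=B18, D=63): row 4 → A = L61 ✓
(C=B80, D=52): rows 5, 7 → A = L91, L91 ✓
(C=B24, D=53): rows 6, 15, 16 → A = L17, L17, L17 ✓
(C=B80, D=53): row 10 → A = L48 ✓
(C=B80, D=60): row 11 → A = L37 ✓
(C=B24, D=60): row 12 → A = L26 ✓
(C=B68, D=63): row 13 → A = L94 ✓
(C=B24, D=63): row 14 → A = L54 ✓
Every CD value is associated with a single A value, so CD -> A holds.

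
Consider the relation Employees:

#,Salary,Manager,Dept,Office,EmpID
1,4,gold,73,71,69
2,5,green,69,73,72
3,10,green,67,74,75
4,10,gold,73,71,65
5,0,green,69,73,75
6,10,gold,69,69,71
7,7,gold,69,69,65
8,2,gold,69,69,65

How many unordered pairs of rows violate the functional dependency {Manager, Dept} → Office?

0

(Manager=gold, Dept=73): all 2 rows agree on Office — 0 pairs.
(Manager=green, Dept=69): all 2 rows agree on Office — 0 pairs.
(Manager=gold, Dept=69): all 3 rows agree on Office — 0 pairs.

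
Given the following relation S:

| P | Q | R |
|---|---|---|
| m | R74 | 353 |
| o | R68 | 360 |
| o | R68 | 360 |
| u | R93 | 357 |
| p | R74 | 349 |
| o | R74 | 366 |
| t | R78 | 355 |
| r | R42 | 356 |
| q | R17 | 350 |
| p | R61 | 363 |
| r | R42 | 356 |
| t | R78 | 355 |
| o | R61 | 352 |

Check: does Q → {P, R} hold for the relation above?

No

Q=R74: 3 rows → {P,R} takes values {(m, 353), (p, 349), (o, 366)} — violation
Q=R68: 2 rows → {P,R} = (o, 360), (o, 360) ✓
Q=R93: 1 row → {P,R} = (u, 357) ✓
Q=R78: 2 rows → {P,R} = (t, 355), (t, 355) ✓
Q=R42: 2 rows → {P,R} = (r, 356), (r, 356) ✓
Q=R17: 1 row → {P,R} = (q, 350) ✓
Q=R61: 2 rows → {P,R} takes values {(p, 363), (o, 352)} — violation
Two rows agree on Q but differ on {P, R}, so Q → {P, R} does not hold.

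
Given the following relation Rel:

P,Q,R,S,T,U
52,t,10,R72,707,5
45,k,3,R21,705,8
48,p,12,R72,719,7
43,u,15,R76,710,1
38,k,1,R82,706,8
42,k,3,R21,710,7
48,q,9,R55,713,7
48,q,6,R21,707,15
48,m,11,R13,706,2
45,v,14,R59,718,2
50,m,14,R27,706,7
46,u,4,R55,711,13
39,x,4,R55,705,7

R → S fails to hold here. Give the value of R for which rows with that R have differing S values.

R=10: 1 row → S = R72 ✓
R=3: 2 rows → S = R21, R21 ✓
R=12: 1 row → S = R72 ✓
R=15: 1 row → S = R76 ✓
R=1: 1 row → S = R82 ✓
R=9: 1 row → S = R55 ✓
R=6: 1 row → S = R21 ✓
R=11: 1 row → S = R13 ✓
R=14: 2 rows → S takes values {R59, R27} — violation
R=4: 2 rows → S = R55, R55 ✓
The only R value with inconsistent S is R=14.

14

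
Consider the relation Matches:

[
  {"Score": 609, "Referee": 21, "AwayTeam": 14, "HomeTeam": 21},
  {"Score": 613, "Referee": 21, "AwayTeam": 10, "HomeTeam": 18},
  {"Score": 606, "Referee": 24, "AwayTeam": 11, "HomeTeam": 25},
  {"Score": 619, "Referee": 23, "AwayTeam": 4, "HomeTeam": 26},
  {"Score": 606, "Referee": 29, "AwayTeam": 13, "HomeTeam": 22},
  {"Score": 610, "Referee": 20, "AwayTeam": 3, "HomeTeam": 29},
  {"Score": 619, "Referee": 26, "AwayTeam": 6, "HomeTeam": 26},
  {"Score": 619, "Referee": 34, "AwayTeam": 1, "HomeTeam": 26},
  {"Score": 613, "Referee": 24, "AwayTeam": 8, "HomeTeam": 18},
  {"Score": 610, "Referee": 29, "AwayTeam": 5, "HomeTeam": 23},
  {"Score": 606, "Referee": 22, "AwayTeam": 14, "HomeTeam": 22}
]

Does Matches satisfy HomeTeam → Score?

HomeTeam=21: 1 row → Score = 609 ✓
HomeTeam=18: 2 rows → Score = 613, 613 ✓
HomeTeam=25: 1 row → Score = 606 ✓
HomeTeam=26: 3 rows → Score = 619, 619, 619 ✓
HomeTeam=22: 2 rows → Score = 606, 606 ✓
HomeTeam=29: 1 row → Score = 610 ✓
HomeTeam=23: 1 row → Score = 610 ✓
Every HomeTeam value is associated with a single Score value, so HomeTeam → Score holds.

Yes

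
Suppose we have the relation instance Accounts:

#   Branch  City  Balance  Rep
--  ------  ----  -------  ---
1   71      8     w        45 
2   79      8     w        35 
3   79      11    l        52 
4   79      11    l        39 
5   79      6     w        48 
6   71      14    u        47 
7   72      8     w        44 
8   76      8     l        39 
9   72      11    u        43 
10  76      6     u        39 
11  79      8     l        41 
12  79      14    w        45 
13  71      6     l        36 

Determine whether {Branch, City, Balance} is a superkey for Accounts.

Rows 3 and 4 have the same {Branch, City, Balance} value (Branch=79, City=11, Balance=l) but are distinct tuples, so {Branch, City, Balance} does not determine every attribute — not a superkey.

No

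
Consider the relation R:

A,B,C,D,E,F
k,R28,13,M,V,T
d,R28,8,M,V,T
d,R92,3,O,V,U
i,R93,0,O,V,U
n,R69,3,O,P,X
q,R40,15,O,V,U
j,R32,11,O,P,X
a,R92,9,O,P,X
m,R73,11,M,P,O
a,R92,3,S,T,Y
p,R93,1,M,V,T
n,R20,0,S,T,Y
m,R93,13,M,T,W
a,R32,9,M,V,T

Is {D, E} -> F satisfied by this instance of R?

(D=M, E=V): 4 rows → F = T, T, T, T ✓
(D=O, E=V): 3 rows → F = U, U, U ✓
(D=O, E=P): 3 rows → F = X, X, X ✓
(D=M, E=P): 1 row → F = O ✓
(D=S, E=T): 2 rows → F = Y, Y ✓
(D=M, E=T): 1 row → F = W ✓
Every {D, E} value is associated with a single F value, so {D, E} -> F holds.

Yes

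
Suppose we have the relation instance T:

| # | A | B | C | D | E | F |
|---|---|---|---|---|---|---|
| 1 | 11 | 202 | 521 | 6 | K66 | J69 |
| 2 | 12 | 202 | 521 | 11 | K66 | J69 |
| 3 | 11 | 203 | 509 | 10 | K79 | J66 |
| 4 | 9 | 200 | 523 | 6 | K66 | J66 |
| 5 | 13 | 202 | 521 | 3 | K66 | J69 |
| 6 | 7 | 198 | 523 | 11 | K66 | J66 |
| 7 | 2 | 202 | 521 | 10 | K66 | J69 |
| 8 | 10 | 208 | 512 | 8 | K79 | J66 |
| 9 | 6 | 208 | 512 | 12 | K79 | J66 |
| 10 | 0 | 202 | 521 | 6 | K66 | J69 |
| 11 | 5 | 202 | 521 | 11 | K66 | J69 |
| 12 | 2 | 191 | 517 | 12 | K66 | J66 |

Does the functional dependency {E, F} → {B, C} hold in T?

(E=K66, F=J69): rows 1, 2, 5, 7, 10, 11 → {B,C} = (202, 521), (202, 521), (202, 521), (202, 521), (202, 521), (202, 521) ✓
(E=K79, F=J66): rows 3, 8, 9 → {B,C} takes values {(203, 509), (208, 512)} — violation
(E=K66, F=J66): rows 4, 6, 12 → {B,C} takes values {(200, 523), (198, 523), (191, 517)} — violation
Two rows agree on {E, F} but differ on {B, C}, so {E, F} → {B, C} does not hold.

No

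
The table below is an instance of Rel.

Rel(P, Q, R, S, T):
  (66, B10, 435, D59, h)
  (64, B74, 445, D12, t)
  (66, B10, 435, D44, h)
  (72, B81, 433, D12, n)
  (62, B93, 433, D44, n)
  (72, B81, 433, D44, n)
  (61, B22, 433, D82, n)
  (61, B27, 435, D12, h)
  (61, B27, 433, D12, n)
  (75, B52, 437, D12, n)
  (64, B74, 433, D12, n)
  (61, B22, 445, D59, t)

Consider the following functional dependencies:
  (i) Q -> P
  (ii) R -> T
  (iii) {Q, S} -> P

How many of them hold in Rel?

3

(i) Q -> P: every LHS value maps to a single RHS value — holds.
(ii) R -> T: every LHS value maps to a single RHS value — holds.
(iii) {Q, S} -> P: every LHS value maps to a single RHS value — holds.
3 of the 3 dependencies hold.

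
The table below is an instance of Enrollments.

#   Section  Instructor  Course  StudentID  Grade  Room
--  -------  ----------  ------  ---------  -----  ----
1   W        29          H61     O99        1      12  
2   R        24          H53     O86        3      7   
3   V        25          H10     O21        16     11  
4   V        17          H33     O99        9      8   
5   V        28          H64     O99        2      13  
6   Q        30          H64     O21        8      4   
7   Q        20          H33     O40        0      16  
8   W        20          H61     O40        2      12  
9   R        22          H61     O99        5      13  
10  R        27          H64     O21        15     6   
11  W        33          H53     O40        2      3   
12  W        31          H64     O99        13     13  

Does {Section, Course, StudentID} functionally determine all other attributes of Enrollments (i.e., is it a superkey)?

Yes

All 12 rows have distinct {Section, Course, StudentID} values, so {Section, Course, StudentID} → (all attributes) holds and {Section, Course, StudentID} is a superkey.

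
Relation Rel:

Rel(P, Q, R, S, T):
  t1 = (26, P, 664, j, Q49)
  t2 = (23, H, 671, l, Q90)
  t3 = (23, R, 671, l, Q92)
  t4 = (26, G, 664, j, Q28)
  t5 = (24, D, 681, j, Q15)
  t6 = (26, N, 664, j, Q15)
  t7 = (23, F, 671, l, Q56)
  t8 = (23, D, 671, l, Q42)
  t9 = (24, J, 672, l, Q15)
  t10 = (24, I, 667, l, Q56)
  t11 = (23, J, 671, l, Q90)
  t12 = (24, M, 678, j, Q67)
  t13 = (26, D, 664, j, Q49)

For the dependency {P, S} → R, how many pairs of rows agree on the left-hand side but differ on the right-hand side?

2

(P=26, S=j): all 4 rows agree on R — 0 pairs.
(P=23, S=l): all 5 rows agree on R — 0 pairs.
(P=24, S=j): violating pairs (5,12) — 1 pair.
(P=24, S=l): violating pairs (9,10) — 1 pair.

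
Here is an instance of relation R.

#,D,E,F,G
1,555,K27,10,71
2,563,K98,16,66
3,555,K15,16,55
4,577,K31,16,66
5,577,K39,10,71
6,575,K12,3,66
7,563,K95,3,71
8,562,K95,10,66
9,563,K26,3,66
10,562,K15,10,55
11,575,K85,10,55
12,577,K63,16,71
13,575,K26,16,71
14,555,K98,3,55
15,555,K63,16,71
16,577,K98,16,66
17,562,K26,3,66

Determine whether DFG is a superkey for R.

No

Rows 4 and 16 have the same DFG value (D=577, F=16, G=66) but are distinct tuples, so DFG does not determine every attribute — not a superkey.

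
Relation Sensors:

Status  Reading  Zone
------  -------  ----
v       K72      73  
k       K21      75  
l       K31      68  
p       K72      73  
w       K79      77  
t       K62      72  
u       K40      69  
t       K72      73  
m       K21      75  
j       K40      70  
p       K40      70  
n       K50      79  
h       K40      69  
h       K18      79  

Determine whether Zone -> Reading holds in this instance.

Zone=73: 3 rows → Reading = K72, K72, K72 ✓
Zone=75: 2 rows → Reading = K21, K21 ✓
Zone=68: 1 row → Reading = K31 ✓
Zone=77: 1 row → Reading = K79 ✓
Zone=72: 1 row → Reading = K62 ✓
Zone=69: 2 rows → Reading = K40, K40 ✓
Zone=70: 2 rows → Reading = K40, K40 ✓
Zone=79: 2 rows → Reading takes values {K50, K18} — violation
Two rows agree on Zone but differ on Reading, so Zone -> Reading does not hold.

No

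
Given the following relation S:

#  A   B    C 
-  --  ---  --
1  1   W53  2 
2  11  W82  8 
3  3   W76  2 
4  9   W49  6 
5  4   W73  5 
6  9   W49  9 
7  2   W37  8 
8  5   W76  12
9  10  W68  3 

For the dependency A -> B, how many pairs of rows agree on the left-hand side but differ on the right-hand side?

A=9: all 2 rows agree on B — 0 pairs.

0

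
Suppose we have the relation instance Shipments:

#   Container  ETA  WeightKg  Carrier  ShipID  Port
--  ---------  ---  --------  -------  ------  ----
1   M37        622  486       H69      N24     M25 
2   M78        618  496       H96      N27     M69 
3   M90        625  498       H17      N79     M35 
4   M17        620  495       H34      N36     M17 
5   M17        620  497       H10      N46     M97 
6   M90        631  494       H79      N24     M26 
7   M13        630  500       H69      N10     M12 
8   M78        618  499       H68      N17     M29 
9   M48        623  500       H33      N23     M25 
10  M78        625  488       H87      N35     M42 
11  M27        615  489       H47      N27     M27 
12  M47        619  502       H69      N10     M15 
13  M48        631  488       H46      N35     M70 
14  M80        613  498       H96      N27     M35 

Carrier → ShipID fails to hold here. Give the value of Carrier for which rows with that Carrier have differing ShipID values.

H69

Carrier=H69: rows 1, 7, 12 → ShipID takes values {N24, N10} — violation
Carrier=H96: rows 2, 14 → ShipID = N27, N27 ✓
Carrier=H17: row 3 → ShipID = N79 ✓
Carrier=H34: row 4 → ShipID = N36 ✓
Carrier=H10: row 5 → ShipID = N46 ✓
Carrier=H79: row 6 → ShipID = N24 ✓
Carrier=H68: row 8 → ShipID = N17 ✓
Carrier=H33: row 9 → ShipID = N23 ✓
Carrier=H87: row 10 → ShipID = N35 ✓
Carrier=H47: row 11 → ShipID = N27 ✓
Carrier=H46: row 13 → ShipID = N35 ✓
The only Carrier value with inconsistent ShipID is Carrier=H69.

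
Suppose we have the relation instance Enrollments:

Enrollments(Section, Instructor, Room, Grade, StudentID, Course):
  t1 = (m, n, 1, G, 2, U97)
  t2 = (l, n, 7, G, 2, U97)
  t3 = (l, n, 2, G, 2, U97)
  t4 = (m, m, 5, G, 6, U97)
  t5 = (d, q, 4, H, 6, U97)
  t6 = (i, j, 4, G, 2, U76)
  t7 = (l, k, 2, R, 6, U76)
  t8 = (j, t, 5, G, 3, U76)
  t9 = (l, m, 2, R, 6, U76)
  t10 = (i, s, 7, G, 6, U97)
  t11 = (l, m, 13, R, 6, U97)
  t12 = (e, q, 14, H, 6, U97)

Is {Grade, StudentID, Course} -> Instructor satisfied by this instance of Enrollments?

No

(Grade=G, StudentID=2, Course=U97): rows 1, 2, 3 → Instructor = n, n, n ✓
(Grade=G, StudentID=6, Course=U97): rows 4, 10 → Instructor takes values {m, s} — violation
(Grade=H, StudentID=6, Course=U97): rows 5, 12 → Instructor = q, q ✓
(Grade=G, StudentID=2, Course=U76): row 6 → Instructor = j ✓
(Grade=R, StudentID=6, Course=U76): rows 7, 9 → Instructor takes values {k, m} — violation
(Grade=G, StudentID=3, Course=U76): row 8 → Instructor = t ✓
(Grade=R, StudentID=6, Course=U97): row 11 → Instructor = m ✓
Two rows agree on {Grade, StudentID, Course} but differ on Instructor, so {Grade, StudentID, Course} -> Instructor does not hold.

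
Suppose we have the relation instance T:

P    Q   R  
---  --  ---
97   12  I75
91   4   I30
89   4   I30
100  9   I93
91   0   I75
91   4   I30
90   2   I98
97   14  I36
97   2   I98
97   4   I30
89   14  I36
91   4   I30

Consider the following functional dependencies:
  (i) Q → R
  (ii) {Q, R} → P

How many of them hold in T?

(i) Q → R: every LHS value maps to a single RHS value — holds.
(ii) {Q, R} → P: (Q=4, R=I30): 5 rows → P takes values {91, 89, 97} — violation; (Q=2, R=I98): 2 rows → P takes values {90, 97} — violation; (Q=14, R=I36): 2 rows → P takes values {97, 89} — violation — fails.
1 of the 2 dependencies holds.

1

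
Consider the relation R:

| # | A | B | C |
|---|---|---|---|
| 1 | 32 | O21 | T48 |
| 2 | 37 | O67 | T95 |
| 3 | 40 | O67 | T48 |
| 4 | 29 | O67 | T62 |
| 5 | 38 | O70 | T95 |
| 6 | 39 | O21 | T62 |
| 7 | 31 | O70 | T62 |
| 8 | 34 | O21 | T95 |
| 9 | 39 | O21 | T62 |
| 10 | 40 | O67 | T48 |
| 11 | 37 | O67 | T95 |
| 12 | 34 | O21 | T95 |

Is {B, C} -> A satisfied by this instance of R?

Yes

(B=O21, C=T48): row 1 → A = 32 ✓
(B=O67, C=T95): rows 2, 11 → A = 37, 37 ✓
(B=O67, C=T48): rows 3, 10 → A = 40, 40 ✓
(B=O67, C=T62): row 4 → A = 29 ✓
(B=O70, C=T95): row 5 → A = 38 ✓
(B=O21, C=T62): rows 6, 9 → A = 39, 39 ✓
(B=O70, C=T62): row 7 → A = 31 ✓
(B=O21, C=T95): rows 8, 12 → A = 34, 34 ✓
Every {B, C} value is associated with a single A value, so {B, C} -> A holds.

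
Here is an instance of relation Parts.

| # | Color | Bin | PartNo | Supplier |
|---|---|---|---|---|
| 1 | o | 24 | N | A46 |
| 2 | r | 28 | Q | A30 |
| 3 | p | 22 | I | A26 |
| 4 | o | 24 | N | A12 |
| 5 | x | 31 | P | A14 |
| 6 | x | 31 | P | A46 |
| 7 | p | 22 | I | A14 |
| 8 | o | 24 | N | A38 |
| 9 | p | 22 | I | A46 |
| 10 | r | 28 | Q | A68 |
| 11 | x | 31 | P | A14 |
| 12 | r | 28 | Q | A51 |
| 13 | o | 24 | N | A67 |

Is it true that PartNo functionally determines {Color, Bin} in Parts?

PartNo=N: rows 1, 4, 8, 13 → {Color,Bin} = (o, 24), (o, 24), (o, 24), (o, 24) ✓
PartNo=Q: rows 2, 10, 12 → {Color,Bin} = (r, 28), (r, 28), (r, 28) ✓
PartNo=I: rows 3, 7, 9 → {Color,Bin} = (p, 22), (p, 22), (p, 22) ✓
PartNo=P: rows 5, 6, 11 → {Color,Bin} = (x, 31), (x, 31), (x, 31) ✓
Every PartNo value is associated with a single {Color, Bin} value, so PartNo → {Color, Bin} holds.

Yes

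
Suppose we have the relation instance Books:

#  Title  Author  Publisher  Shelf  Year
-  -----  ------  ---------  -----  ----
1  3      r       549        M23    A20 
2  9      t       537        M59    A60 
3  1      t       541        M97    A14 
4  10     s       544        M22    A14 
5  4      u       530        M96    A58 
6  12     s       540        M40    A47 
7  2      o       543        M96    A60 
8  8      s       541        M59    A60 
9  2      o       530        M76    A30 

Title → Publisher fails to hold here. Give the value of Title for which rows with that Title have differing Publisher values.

Title=3: row 1 → Publisher = 549 ✓
Title=9: row 2 → Publisher = 537 ✓
Title=1: row 3 → Publisher = 541 ✓
Title=10: row 4 → Publisher = 544 ✓
Title=4: row 5 → Publisher = 530 ✓
Title=12: row 6 → Publisher = 540 ✓
Title=2: rows 7, 9 → Publisher takes values {543, 530} — violation
Title=8: row 8 → Publisher = 541 ✓
The only Title value with inconsistent Publisher is Title=2.

2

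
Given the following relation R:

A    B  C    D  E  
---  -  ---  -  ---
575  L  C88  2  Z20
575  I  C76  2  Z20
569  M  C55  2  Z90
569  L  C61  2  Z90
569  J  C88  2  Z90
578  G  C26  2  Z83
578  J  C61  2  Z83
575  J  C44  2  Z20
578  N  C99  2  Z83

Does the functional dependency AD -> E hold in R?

(A=575, D=2): 3 rows → E = Z20, Z20, Z20 ✓
(A=569, D=2): 3 rows → E = Z90, Z90, Z90 ✓
(A=578, D=2): 3 rows → E = Z83, Z83, Z83 ✓
Every AD value is associated with a single E value, so AD -> E holds.

Yes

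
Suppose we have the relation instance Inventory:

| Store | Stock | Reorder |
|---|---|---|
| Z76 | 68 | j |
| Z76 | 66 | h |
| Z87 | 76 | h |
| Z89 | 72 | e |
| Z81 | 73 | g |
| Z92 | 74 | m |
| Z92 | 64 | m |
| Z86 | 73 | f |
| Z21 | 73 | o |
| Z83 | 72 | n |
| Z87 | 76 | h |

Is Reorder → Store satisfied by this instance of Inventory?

No

Reorder=j: 1 row → Store = Z76 ✓
Reorder=h: 3 rows → Store takes values {Z76, Z87} — violation
Reorder=e: 1 row → Store = Z89 ✓
Reorder=g: 1 row → Store = Z81 ✓
Reorder=m: 2 rows → Store = Z92, Z92 ✓
Reorder=f: 1 row → Store = Z86 ✓
Reorder=o: 1 row → Store = Z21 ✓
Reorder=n: 1 row → Store = Z83 ✓
Two rows agree on Reorder but differ on Store, so Reorder → Store does not hold.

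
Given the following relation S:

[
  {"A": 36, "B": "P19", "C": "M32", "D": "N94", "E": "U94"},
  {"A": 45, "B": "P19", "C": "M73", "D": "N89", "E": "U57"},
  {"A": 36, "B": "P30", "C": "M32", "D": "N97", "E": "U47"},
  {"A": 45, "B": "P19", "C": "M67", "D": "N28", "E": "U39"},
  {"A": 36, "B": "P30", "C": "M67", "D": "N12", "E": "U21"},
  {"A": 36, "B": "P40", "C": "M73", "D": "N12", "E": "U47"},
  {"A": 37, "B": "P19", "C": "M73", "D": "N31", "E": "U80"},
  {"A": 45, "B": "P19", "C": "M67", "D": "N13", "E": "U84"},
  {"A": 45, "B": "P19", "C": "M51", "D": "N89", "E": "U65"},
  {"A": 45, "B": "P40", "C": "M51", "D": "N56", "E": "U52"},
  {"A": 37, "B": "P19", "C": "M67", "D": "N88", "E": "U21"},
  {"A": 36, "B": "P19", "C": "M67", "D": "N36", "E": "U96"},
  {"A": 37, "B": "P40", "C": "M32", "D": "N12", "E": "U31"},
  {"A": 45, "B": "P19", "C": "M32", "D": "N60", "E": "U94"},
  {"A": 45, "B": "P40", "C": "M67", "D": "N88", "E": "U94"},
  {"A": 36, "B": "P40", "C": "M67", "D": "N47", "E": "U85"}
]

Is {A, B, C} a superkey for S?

Two distinct rows share (A=45, B=P19, C=M67), so {A, B, C} does not determine every attribute — not a superkey.

No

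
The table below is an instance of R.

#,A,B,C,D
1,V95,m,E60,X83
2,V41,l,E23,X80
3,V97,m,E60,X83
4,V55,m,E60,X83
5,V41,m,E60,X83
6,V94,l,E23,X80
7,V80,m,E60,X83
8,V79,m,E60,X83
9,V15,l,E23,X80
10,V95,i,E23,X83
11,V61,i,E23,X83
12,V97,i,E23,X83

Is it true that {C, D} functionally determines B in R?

(C=E60, D=X83): rows 1, 3, 4, 5, 7, 8 → B = m, m, m, m, m, m ✓
(C=E23, D=X80): rows 2, 6, 9 → B = l, l, l ✓
(C=E23, D=X83): rows 10, 11, 12 → B = i, i, i ✓
Every {C, D} value is associated with a single B value, so {C, D} → B holds.

Yes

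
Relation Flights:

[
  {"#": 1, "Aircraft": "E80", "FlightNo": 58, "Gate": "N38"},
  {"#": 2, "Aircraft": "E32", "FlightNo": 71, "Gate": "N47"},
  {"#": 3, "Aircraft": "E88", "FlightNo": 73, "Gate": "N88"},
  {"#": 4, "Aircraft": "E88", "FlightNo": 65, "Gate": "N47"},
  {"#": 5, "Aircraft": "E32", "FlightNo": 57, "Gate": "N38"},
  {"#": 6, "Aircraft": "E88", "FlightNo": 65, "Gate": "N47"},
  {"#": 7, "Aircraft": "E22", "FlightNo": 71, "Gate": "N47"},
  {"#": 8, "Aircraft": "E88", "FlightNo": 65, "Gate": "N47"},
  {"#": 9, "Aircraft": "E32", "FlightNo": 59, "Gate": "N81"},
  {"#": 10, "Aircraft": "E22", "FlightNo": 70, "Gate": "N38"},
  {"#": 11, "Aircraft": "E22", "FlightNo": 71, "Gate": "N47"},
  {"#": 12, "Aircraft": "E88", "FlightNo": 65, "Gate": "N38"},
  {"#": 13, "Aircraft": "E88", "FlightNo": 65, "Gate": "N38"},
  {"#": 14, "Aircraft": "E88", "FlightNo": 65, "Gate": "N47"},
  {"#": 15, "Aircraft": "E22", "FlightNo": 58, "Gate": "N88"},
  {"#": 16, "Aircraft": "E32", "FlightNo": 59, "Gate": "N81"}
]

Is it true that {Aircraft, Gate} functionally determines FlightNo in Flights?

(Aircraft=E80, Gate=N38): row 1 → FlightNo = 58 ✓
(Aircraft=E32, Gate=N47): row 2 → FlightNo = 71 ✓
(Aircraft=E88, Gate=N88): row 3 → FlightNo = 73 ✓
(Aircraft=E88, Gate=N47): rows 4, 6, 8, 14 → FlightNo = 65, 65, 65, 65 ✓
(Aircraft=E32, Gate=N38): row 5 → FlightNo = 57 ✓
(Aircraft=E22, Gate=N47): rows 7, 11 → FlightNo = 71, 71 ✓
(Aircraft=E32, Gate=N81): rows 9, 16 → FlightNo = 59, 59 ✓
(Aircraft=E22, Gate=N38): row 10 → FlightNo = 70 ✓
(Aircraft=E88, Gate=N38): rows 12, 13 → FlightNo = 65, 65 ✓
(Aircraft=E22, Gate=N88): row 15 → FlightNo = 58 ✓
Every {Aircraft, Gate} value is associated with a single FlightNo value, so {Aircraft, Gate} → FlightNo holds.

Yes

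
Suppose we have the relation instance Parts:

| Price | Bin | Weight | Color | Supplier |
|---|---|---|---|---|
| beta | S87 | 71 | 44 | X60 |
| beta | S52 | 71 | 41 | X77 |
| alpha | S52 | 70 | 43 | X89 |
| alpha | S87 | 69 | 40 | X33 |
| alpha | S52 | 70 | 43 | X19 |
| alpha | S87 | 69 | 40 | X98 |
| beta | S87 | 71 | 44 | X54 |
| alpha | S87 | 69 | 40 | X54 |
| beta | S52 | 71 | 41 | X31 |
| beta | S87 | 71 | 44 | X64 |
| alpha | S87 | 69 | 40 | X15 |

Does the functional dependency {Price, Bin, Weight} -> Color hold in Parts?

(Price=beta, Bin=S87, Weight=71): 3 rows → Color = 44, 44, 44 ✓
(Price=beta, Bin=S52, Weight=71): 2 rows → Color = 41, 41 ✓
(Price=alpha, Bin=S52, Weight=70): 2 rows → Color = 43, 43 ✓
(Price=alpha, Bin=S87, Weight=69): 4 rows → Color = 40, 40, 40, 40 ✓
Every {Price, Bin, Weight} value is associated with a single Color value, so {Price, Bin, Weight} -> Color holds.

Yes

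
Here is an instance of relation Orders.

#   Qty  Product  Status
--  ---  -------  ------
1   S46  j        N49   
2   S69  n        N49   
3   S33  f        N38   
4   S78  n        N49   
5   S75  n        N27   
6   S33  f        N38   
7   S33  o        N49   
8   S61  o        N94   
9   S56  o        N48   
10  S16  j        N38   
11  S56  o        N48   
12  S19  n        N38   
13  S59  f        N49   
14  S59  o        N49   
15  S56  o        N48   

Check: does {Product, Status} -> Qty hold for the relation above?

No

(Product=j, Status=N49): row 1 → Qty = S46 ✓
(Product=n, Status=N49): rows 2, 4 → Qty takes values {S69, S78} — violation
(Product=f, Status=N38): rows 3, 6 → Qty = S33, S33 ✓
(Product=n, Status=N27): row 5 → Qty = S75 ✓
(Product=o, Status=N49): rows 7, 14 → Qty takes values {S33, S59} — violation
(Product=o, Status=N94): row 8 → Qty = S61 ✓
(Product=o, Status=N48): rows 9, 11, 15 → Qty = S56, S56, S56 ✓
(Product=j, Status=N38): row 10 → Qty = S16 ✓
(Product=n, Status=N38): row 12 → Qty = S19 ✓
(Product=f, Status=N49): row 13 → Qty = S59 ✓
Two rows agree on {Product, Status} but differ on Qty, so {Product, Status} -> Qty does not hold.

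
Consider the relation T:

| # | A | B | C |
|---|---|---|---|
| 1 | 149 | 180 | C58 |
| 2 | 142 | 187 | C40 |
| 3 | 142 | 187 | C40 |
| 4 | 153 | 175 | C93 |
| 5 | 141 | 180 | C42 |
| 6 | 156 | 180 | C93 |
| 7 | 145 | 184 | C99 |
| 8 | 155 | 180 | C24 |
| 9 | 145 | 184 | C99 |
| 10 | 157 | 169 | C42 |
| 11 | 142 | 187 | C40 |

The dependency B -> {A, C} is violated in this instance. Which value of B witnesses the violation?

180

B=180: rows 1, 5, 6, 8 → {A,C} takes values {(149, C58), (141, C42), (156, C93), (155, C24)} — violation
B=187: rows 2, 3, 11 → {A,C} = (142, C40), (142, C40), (142, C40) ✓
B=175: row 4 → {A,C} = (153, C93) ✓
B=184: rows 7, 9 → {A,C} = (145, C99), (145, C99) ✓
B=169: row 10 → {A,C} = (157, C42) ✓
The only B value with inconsistent RHS is B=180.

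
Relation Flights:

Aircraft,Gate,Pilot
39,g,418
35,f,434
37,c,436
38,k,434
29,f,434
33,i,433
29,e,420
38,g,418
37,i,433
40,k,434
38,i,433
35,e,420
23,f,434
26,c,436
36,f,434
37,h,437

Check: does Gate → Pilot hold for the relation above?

Yes

Gate=g: 2 rows → Pilot = 418, 418 ✓
Gate=f: 4 rows → Pilot = 434, 434, 434, 434 ✓
Gate=c: 2 rows → Pilot = 436, 436 ✓
Gate=k: 2 rows → Pilot = 434, 434 ✓
Gate=i: 3 rows → Pilot = 433, 433, 433 ✓
Gate=e: 2 rows → Pilot = 420, 420 ✓
Gate=h: 1 row → Pilot = 437 ✓
Every Gate value is associated with a single Pilot value, so Gate → Pilot holds.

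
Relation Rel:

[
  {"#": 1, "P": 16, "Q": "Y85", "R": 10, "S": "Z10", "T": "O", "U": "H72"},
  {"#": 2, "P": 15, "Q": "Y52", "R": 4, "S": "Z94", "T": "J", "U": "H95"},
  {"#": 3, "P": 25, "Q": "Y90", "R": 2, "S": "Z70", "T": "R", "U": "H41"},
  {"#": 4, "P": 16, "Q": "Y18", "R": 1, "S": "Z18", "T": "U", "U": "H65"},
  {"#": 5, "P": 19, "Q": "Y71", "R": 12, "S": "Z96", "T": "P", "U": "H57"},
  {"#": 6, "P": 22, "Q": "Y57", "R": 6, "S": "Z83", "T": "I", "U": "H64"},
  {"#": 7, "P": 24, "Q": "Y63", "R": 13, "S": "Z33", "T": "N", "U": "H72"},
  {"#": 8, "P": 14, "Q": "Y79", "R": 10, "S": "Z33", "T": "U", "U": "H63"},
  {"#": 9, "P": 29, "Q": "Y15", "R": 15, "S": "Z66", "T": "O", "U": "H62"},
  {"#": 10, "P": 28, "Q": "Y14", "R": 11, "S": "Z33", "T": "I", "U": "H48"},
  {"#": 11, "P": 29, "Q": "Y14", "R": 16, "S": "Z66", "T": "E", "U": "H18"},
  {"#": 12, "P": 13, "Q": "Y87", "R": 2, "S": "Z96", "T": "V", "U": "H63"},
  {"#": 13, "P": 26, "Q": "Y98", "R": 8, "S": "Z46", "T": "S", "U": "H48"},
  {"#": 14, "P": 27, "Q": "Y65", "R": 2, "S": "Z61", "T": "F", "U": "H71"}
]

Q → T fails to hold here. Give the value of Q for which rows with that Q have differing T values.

Q=Y85: row 1 → T = O ✓
Q=Y52: row 2 → T = J ✓
Q=Y90: row 3 → T = R ✓
Q=Y18: row 4 → T = U ✓
Q=Y71: row 5 → T = P ✓
Q=Y57: row 6 → T = I ✓
Q=Y63: row 7 → T = N ✓
Q=Y79: row 8 → T = U ✓
Q=Y15: row 9 → T = O ✓
Q=Y14: rows 10, 11 → T takes values {I, E} — violation
Q=Y87: row 12 → T = V ✓
Q=Y98: row 13 → T = S ✓
Q=Y65: row 14 → T = F ✓
The only Q value with inconsistent T is Q=Y14.

Y14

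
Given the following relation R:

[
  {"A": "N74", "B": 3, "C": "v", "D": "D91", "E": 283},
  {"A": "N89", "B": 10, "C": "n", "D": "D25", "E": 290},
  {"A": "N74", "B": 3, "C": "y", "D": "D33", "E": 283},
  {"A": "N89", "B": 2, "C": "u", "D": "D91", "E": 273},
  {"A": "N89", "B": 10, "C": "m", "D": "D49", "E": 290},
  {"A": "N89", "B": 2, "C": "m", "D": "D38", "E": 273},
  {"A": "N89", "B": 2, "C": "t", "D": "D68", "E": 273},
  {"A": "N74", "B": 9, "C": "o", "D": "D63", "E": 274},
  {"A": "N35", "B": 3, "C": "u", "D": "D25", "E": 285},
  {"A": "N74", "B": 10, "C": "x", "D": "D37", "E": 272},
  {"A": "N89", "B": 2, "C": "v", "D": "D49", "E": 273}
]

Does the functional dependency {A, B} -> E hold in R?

(A=N74, B=3): 2 rows → E = 283, 283 ✓
(A=N89, B=10): 2 rows → E = 290, 290 ✓
(A=N89, B=2): 4 rows → E = 273, 273, 273, 273 ✓
(A=N74, B=9): 1 row → E = 274 ✓
(A=N35, B=3): 1 row → E = 285 ✓
(A=N74, B=10): 1 row → E = 272 ✓
Every {A, B} value is associated with a single E value, so {A, B} -> E holds.

Yes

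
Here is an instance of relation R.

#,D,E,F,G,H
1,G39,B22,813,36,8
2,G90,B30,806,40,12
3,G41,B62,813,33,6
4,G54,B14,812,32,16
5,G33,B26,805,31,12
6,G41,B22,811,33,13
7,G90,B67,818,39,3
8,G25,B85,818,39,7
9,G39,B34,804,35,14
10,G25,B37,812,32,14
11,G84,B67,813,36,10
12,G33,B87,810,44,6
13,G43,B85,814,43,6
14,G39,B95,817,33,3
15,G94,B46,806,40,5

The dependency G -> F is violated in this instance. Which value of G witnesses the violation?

G=36: rows 1, 11 → F = 813, 813 ✓
G=40: rows 2, 15 → F = 806, 806 ✓
G=33: rows 3, 6, 14 → F takes values {813, 811, 817} — violation
G=32: rows 4, 10 → F = 812, 812 ✓
G=31: row 5 → F = 805 ✓
G=39: rows 7, 8 → F = 818, 818 ✓
G=35: row 9 → F = 804 ✓
G=44: row 12 → F = 810 ✓
G=43: row 13 → F = 814 ✓
The only G value with inconsistent F is G=33.

33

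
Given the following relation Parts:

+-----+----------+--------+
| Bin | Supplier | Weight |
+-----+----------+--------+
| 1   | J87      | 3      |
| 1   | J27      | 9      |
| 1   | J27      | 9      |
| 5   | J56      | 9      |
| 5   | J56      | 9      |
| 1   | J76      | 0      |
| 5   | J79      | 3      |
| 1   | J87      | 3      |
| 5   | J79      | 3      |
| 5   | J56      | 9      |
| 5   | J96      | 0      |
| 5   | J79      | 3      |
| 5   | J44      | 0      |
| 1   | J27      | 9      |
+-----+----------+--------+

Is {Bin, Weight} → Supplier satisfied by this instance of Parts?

(Bin=1, Weight=3): 2 rows → Supplier = J87, J87 ✓
(Bin=1, Weight=9): 3 rows → Supplier = J27, J27, J27 ✓
(Bin=5, Weight=9): 3 rows → Supplier = J56, J56, J56 ✓
(Bin=1, Weight=0): 1 row → Supplier = J76 ✓
(Bin=5, Weight=3): 3 rows → Supplier = J79, J79, J79 ✓
(Bin=5, Weight=0): 2 rows → Supplier takes values {J96, J44} — violation
Two rows agree on {Bin, Weight} but differ on Supplier, so {Bin, Weight} → Supplier does not hold.

No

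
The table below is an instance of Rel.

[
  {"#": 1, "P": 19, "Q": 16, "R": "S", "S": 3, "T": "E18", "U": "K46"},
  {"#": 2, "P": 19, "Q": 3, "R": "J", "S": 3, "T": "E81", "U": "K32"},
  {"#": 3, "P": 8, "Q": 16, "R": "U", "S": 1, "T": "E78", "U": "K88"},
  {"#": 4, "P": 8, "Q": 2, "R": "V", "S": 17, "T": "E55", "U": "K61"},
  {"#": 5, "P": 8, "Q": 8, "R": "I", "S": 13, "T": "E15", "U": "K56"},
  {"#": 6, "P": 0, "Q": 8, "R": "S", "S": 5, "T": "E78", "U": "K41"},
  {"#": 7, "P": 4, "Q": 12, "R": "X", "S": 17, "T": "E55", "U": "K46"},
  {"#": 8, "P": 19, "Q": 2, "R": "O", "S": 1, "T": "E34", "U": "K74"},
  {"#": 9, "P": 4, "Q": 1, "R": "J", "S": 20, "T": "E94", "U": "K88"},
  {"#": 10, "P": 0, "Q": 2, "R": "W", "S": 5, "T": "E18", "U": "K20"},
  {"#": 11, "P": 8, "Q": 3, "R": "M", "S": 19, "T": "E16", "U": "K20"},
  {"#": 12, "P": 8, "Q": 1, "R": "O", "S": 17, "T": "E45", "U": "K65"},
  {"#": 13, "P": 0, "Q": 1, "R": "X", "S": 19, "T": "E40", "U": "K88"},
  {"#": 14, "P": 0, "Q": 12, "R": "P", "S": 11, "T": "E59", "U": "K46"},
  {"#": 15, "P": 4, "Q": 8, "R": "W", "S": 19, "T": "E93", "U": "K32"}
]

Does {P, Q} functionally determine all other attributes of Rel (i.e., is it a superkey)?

Yes

All 15 rows have distinct {P, Q} values, so {P, Q} → (all attributes) holds and {P, Q} is a superkey.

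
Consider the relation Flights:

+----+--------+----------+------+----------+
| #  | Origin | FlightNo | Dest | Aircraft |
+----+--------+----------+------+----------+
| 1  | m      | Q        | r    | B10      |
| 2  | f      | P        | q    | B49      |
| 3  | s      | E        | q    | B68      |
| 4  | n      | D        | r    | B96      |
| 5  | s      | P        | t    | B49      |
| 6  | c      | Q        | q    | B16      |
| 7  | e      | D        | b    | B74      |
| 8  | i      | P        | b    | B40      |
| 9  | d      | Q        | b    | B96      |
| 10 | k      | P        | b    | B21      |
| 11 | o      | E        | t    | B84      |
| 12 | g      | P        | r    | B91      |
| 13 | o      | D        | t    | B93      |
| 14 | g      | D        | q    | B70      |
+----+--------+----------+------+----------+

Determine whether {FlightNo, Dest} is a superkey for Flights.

No

Rows 8 and 10 have the same {FlightNo, Dest} value (FlightNo=P, Dest=b) but are distinct tuples, so {FlightNo, Dest} does not determine every attribute — not a superkey.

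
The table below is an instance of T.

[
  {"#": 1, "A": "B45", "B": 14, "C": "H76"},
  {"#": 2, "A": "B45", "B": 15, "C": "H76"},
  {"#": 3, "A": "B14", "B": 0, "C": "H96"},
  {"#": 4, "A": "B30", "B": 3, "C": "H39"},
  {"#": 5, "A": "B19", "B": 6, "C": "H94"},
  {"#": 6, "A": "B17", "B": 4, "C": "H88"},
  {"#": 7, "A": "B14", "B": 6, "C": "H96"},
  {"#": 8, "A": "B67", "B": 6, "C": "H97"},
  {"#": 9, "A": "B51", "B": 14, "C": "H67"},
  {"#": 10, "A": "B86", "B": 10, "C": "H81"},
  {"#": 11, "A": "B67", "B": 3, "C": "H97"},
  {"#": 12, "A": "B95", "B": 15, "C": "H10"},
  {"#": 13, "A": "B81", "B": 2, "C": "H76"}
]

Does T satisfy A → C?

Yes

A=B45: rows 1, 2 → C = H76, H76 ✓
A=B14: rows 3, 7 → C = H96, H96 ✓
A=B30: row 4 → C = H39 ✓
A=B19: row 5 → C = H94 ✓
A=B17: row 6 → C = H88 ✓
A=B67: rows 8, 11 → C = H97, H97 ✓
A=B51: row 9 → C = H67 ✓
A=B86: row 10 → C = H81 ✓
A=B95: row 12 → C = H10 ✓
A=B81: row 13 → C = H76 ✓
Every A value is associated with a single C value, so A → C holds.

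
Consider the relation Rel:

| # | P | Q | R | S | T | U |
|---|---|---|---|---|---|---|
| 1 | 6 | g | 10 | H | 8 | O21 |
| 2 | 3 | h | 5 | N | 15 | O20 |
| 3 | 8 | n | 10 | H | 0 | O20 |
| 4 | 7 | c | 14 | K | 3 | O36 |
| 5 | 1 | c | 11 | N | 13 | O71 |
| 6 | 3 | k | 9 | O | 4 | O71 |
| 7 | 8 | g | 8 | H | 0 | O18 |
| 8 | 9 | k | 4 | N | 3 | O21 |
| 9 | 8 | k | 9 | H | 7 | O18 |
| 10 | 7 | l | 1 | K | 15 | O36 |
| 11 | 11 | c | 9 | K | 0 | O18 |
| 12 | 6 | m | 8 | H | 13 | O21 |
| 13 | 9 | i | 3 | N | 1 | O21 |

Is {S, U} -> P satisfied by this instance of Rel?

(S=H, U=O21): rows 1, 12 → P = 6, 6 ✓
(S=N, U=O20): row 2 → P = 3 ✓
(S=H, U=O20): row 3 → P = 8 ✓
(S=K, U=O36): rows 4, 10 → P = 7, 7 ✓
(S=N, U=O71): row 5 → P = 1 ✓
(S=O, U=O71): row 6 → P = 3 ✓
(S=H, U=O18): rows 7, 9 → P = 8, 8 ✓
(S=N, U=O21): rows 8, 13 → P = 9, 9 ✓
(S=K, U=O18): row 11 → P = 11 ✓
Every {S, U} value is associated with a single P value, so {S, U} -> P holds.

Yes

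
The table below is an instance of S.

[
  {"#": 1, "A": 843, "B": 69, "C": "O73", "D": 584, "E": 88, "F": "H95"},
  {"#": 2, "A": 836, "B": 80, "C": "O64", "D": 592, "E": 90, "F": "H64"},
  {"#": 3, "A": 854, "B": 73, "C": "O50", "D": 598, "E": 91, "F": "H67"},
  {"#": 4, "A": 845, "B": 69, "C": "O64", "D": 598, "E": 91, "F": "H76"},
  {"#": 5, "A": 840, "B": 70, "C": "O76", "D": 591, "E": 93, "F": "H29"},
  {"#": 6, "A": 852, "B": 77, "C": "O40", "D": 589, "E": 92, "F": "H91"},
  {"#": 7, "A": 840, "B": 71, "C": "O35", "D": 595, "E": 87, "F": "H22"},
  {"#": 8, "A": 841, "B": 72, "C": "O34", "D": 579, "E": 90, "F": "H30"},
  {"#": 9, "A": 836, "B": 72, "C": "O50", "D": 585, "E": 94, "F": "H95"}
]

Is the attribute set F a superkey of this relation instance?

Rows 1 and 9 have the same F value F=H95 but are distinct tuples, so F does not determine every attribute — not a superkey.

No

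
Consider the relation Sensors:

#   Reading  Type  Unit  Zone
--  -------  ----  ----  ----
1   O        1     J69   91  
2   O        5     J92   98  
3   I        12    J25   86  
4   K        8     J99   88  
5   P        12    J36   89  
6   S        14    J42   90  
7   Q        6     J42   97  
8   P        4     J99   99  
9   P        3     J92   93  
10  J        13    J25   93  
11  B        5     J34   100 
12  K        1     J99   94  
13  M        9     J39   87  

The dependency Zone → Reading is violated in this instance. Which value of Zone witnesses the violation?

Zone=91: row 1 → Reading = O ✓
Zone=98: row 2 → Reading = O ✓
Zone=86: row 3 → Reading = I ✓
Zone=88: row 4 → Reading = K ✓
Zone=89: row 5 → Reading = P ✓
Zone=90: row 6 → Reading = S ✓
Zone=97: row 7 → Reading = Q ✓
Zone=99: row 8 → Reading = P ✓
Zone=93: rows 9, 10 → Reading takes values {P, J} — violation
Zone=100: row 11 → Reading = B ✓
Zone=94: row 12 → Reading = K ✓
Zone=87: row 13 → Reading = M ✓
The only Zone value with inconsistent Reading is Zone=93.

93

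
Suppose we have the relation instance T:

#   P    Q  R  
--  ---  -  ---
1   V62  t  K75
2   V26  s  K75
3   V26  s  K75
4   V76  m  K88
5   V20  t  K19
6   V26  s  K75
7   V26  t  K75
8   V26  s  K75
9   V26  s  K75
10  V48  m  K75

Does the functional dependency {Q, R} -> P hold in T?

No

(Q=t, R=K75): rows 1, 7 → P takes values {V62, V26} — violation
(Q=s, R=K75): rows 2, 3, 6, 8, 9 → P = V26, V26, V26, V26, V26 ✓
(Q=m, R=K88): row 4 → P = V76 ✓
(Q=t, R=K19): row 5 → P = V20 ✓
(Q=m, R=K75): row 10 → P = V48 ✓
Two rows agree on {Q, R} but differ on P, so {Q, R} -> P does not hold.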